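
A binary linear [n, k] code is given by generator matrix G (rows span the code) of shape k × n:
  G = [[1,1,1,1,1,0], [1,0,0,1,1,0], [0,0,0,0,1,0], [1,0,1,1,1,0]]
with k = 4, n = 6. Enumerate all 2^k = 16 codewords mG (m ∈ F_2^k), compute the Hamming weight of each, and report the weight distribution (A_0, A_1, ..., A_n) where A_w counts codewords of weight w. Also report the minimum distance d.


Weight distribution: A_0 = 1, A_1 = 3, A_2 = 4, A_3 = 4, A_4 = 3, A_5 = 1. Minimum distance d = 1.

Enumerate all 2^4 = 16 messages m ∈ F_2^4.
For each, compute codeword c = mG in F_2^6, then tally its weight.
  m = 0000 → c = 000000, weight = 0.
  m = 1000 → c = 111110, weight = 5.
  m = 0100 → c = 100110, weight = 3.
  m = 1100 → c = 011000, weight = 2.
  m = 0010 → c = 000010, weight = 1.
  m = 1010 → c = 111100, weight = 4.
  m = 0110 → c = 100100, weight = 2.
  m = 1110 → c = 011010, weight = 3.
  m = 0001 → c = 101110, weight = 4.
  m = 1001 → c = 010000, weight = 1.
  m = 0101 → c = 001000, weight = 1.
  m = 1101 → c = 110110, weight = 4.
  m = 0011 → c = 101100, weight = 3.
  m = 1011 → c = 010010, weight = 2.
  m = 0111 → c = 001010, weight = 2.
  m = 1111 → c = 110100, weight = 3.
Tally weights:
  weight 0: 1 codewords.
  weight 1: 3 codewords.
  weight 2: 4 codewords.
  weight 3: 4 codewords.
  weight 4: 3 codewords.
  weight 5: 1 codewords.
Minimum distance d = smallest w > 0 with A_w > 0 = 1.
Sanity: Σ A_w = 16 = 2^4 = 16 ✓.


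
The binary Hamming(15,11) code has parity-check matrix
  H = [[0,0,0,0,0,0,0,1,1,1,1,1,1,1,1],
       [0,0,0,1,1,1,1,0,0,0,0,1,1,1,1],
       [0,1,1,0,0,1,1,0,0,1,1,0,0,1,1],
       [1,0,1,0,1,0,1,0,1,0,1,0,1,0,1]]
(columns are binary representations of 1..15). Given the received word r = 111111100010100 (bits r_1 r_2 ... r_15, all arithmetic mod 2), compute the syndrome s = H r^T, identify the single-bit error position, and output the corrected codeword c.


s = (0, 1, 1, 0)^T, error position = 6, corrected codeword c = 111110100010100

Compute s = H r^T mod 2 one row at a time:
  s_1 = 0 + 0 + 0 + 1 + 0 + 1 + 0 + 0 = 2 ≡ 0 (mod 2).
  s_2 = 1 + 1 + 1 + 1 + 0 + 1 + 0 + 0 = 5 ≡ 1 (mod 2).
  s_3 = 1 + 1 + 1 + 1 + 0 + 1 + 0 + 0 = 5 ≡ 1 (mod 2).
  s_4 = 1 + 1 + 1 + 1 + 0 + 1 + 1 + 0 = 6 ≡ 0 (mod 2).
s = (0, 1, 1, 0)^T — this equals column 6 of H (binary 0110), so error is at position 6.
Correct: flip bit 6 of r = 111111100010100 to get c = 111110100010100.


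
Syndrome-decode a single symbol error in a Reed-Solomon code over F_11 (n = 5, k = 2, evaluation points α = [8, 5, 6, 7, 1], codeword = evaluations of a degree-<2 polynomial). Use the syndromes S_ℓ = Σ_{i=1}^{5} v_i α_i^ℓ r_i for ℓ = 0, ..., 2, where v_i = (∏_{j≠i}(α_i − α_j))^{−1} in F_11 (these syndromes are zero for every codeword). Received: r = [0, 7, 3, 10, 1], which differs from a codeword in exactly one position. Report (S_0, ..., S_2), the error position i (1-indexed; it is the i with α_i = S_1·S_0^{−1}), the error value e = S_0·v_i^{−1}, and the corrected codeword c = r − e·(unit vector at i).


S = (3, 2, 5), error at position 1, error magnitude e = 5, c = [6, 7, 3, 10, 1].

Step 1: column multipliers v_i = (∏_{j≠i}(α_i − α_j))^{−1} mod 11.
  i = 1 (α = 8): (8−5)(8−6)(8−7)(8−1) = 3·2·1·7 = 42 ≡ 9, so v_1 = 9^{−1} = 5 (mod 11).
  i = 2 (α = 5): (5−8)(5−6)(5−7)(5−1) = (−3)·(−1)·(−2)·4 = −24 ≡ 9, so v_2 = 9^{−1} = 5 (mod 11).
  i = 3 (α = 6): (6−8)(6−5)(6−7)(6−1) = (−2)·1·(−1)·5 = 10 ≡ 10, so v_3 = 10^{−1} = 10 (mod 11).
  i = 4 (α = 7): (7−8)(7−5)(7−6)(7−1) = (−1)·2·1·6 = −12 ≡ 10, so v_4 = 10^{−1} = 10 (mod 11).
  i = 5 (α = 1): (1−8)(1−5)(1−6)(1−7) = (−7)·(−4)·(−5)·(−6) = 840 ≡ 4, so v_5 = 4^{−1} = 3 (mod 11).
  v = [5, 5, 10, 10, 3].
Step 2: syndromes of r = [0, 7, 3, 10, 1] (all sums mod 11).
  S_0 = Σ v_i r_i = 5·0 + 5·7 + 10·3 + 10·10 + 3·1 = 168 ≡ 3.
  S_1 = Σ v_i α_i r_i = 5·8·0 + 5·5·7 + 10·6·3 + 10·7·10 + 3·1·1 = 1058 ≡ 2.
  α_i^2 mod 11 = [9, 3, 3, 5, 1].
  S_2 = Σ v_i α_i^2 r_i = 5·9·0 + 5·3·7 + 10·3·3 + 10·5·10 + 3·1·1 = 698 ≡ 5.
  S = (3, 2, 5) ≠ 0, so r is not a codeword (an error is present).
Step 3: locate the error. For a single error e at position i, S_ℓ = v_i·e·α_i^ℓ, so α_err = S_1/S_0.
  S_0^{−1} = 3^{−1} = 4 (mod 11), so α_err = 2·4 = 8 ≡ 8 = α_1. Error position i = 1.
  Consistency check: S_2/S_1 = 5·6 = 30 ≡ 8 = α_err ✓ (single-error assumption holds).
Step 4: error magnitude e = S_0/v_1 = S_0·∏_{j≠1}(α_1 − α_j) = 3·9 = 27 ≡ 5 (mod 11).
Step 5: correct position 1: c_1 = r_1 − e = 0 − 5 ≡ 6 (mod 11). Hence c = [6, 7, 3, 10, 1].
  Check: interpolating c through the α_i gives m(x) = 5 + 7·x (degree < 2) with m(α_i) = c_i for every i, so c is indeed a codeword.


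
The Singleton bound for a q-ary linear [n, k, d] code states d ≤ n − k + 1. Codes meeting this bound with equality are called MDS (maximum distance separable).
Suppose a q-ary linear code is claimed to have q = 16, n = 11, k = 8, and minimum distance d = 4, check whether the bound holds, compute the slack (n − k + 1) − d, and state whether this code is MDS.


Singleton RHS = n − k + 1 = 4, slack = 0, bound satisfied, MDS.

Singleton bound: d ≤ n − k + 1.
Here n = 11, k = 8, so n − k + 1 = 4.
Given d = 4, check d ≤ 4: YES.
Slack = (n − k + 1) − d = 0.
The code is MDS (slack = 0).
Description: the claimed parameters are [11, 8, 4]_16; such a code would be MDS (meets Singleton bound).


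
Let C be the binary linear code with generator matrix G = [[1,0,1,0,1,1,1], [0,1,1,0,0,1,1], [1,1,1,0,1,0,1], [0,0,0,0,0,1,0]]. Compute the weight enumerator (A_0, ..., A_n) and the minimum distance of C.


Weight distribution: A_0 = 1, A_1 = 2, A_2 = 3, A_3 = 4, A_4 = 3, A_5 = 2, A_6 = 1. Minimum distance d = 1.

Enumerate all 2^4 = 16 messages m ∈ F_2^4.
For each, compute codeword c = mG in F_2^7, then tally its weight.
  m = 0000 → c = 0000000, weight = 0.
  m = 1000 → c = 1010111, weight = 5.
  m = 0100 → c = 0110011, weight = 4.
  m = 1100 → c = 1100100, weight = 3.
  m = 0010 → c = 1110101, weight = 5.
  m = 1010 → c = 0100010, weight = 2.
  m = 0110 → c = 1000110, weight = 3.
  m = 1110 → c = 0010001, weight = 2.
  m = 0001 → c = 0000010, weight = 1.
  m = 1001 → c = 1010101, weight = 4.
  m = 0101 → c = 0110001, weight = 3.
  m = 1101 → c = 1100110, weight = 4.
  m = 0011 → c = 1110111, weight = 6.
  m = 1011 → c = 0100000, weight = 1.
  m = 0111 → c = 1000100, weight = 2.
  m = 1111 → c = 0010011, weight = 3.
Tally weights:
  weight 0: 1 codewords.
  weight 1: 2 codewords.
  weight 2: 3 codewords.
  weight 3: 4 codewords.
  weight 4: 3 codewords.
  weight 5: 2 codewords.
  weight 6: 1 codewords.
Minimum distance d = smallest w > 0 with A_w > 0 = 1.
Sanity: Σ A_w = 16 = 2^4 = 16 ✓.


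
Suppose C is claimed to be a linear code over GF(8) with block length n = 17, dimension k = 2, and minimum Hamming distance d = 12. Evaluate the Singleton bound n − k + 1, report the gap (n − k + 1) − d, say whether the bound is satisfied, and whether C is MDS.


Singleton RHS = n − k + 1 = 16, slack = 4, bound satisfied, not MDS.

Singleton bound: d ≤ n − k + 1.
Here n = 17, k = 2, so n − k + 1 = 16.
Given d = 12, check d ≤ 16: YES.
Slack = (n − k + 1) − d = 4.
The code is NOT MDS (slack = 4 > 0).
Description: the claimed parameters are [17, 2, 12]_8; such a code would be non-MDS.


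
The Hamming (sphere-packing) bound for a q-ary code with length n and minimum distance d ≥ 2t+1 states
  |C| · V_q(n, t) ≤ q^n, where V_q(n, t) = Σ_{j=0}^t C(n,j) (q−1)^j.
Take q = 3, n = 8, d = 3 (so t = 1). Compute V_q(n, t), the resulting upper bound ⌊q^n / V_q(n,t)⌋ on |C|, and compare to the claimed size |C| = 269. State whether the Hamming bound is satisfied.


V_q(n, t) = 17, q^n = 6561, Hamming bound = 385, |C| = 269 ≤ bound (satisfied).

Step 1: Compute V_q(n, t) = Σ_{j=0}^1 C(n, j) (q−1)^j.
  j = 0: C(8,0)·(2)^0 = 1·1 = 1.
  j = 1: C(8,1)·(2)^1 = 8·2 = 16.
  V_q(n, t) = 1 + 16 = 17.
Step 2: q^n = 3^8 = 6561.
Step 3: Hamming bound ⌊q^n / V_q(n,t)⌋ = ⌊6561/17⌋ = 385.
Step 4: Compare |C| = 269 to 385: satisfied.
The claimed |C| lies below the Hamming bound.


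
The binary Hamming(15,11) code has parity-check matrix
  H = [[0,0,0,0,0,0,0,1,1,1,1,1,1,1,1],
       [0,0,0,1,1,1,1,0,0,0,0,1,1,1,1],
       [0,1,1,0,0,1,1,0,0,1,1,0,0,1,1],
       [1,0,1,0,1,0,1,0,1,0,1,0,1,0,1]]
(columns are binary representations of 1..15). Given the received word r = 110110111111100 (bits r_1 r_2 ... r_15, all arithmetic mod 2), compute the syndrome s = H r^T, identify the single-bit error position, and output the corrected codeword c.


s = (0, 1, 0, 0)^T, error position = 4, corrected codeword c = 110010111111100

Compute s = H r^T mod 2 one row at a time:
  s_1 = 1 + 1 + 1 + 1 + 1 + 1 + 0 + 0 = 6 ≡ 0 (mod 2).
  s_2 = 1 + 1 + 0 + 1 + 1 + 1 + 0 + 0 = 5 ≡ 1 (mod 2).
  s_3 = 1 + 0 + 0 + 1 + 1 + 1 + 0 + 0 = 4 ≡ 0 (mod 2).
  s_4 = 1 + 0 + 1 + 1 + 1 + 1 + 1 + 0 = 6 ≡ 0 (mod 2).
s = (0, 1, 0, 0)^T — this equals column 4 of H (binary 0100), so error is at position 4.
Correct: flip bit 4 of r = 110110111111100 to get c = 110010111111100.


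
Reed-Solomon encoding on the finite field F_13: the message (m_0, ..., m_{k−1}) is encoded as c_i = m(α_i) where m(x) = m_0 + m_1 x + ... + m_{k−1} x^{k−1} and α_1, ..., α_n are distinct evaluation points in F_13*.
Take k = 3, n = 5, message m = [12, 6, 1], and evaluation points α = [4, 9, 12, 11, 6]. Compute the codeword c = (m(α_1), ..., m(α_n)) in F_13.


c = [0, 4, 7, 4, 6]

Message polynomial: m(x) = 12 + 6·x + 1·x^2 (mod 13).
For each evaluation point α_i, compute m(α_i) mod 13:
  α_1 = 4: Horner steps 1 → 10 → 0, so m(4) = 0.
  α_2 = 9: Horner steps 1 → 2 → 4, so m(9) = 4.
  α_3 = 12: Horner steps 1 → 5 → 7, so m(12) = 7.
  α_4 = 11: Horner steps 1 → 4 → 4, so m(11) = 4.
  α_5 = 6: Horner steps 1 → 12 → 6, so m(6) = 6.
Codeword c = [0, 4, 7, 4, 6] ∈ F_13^5.


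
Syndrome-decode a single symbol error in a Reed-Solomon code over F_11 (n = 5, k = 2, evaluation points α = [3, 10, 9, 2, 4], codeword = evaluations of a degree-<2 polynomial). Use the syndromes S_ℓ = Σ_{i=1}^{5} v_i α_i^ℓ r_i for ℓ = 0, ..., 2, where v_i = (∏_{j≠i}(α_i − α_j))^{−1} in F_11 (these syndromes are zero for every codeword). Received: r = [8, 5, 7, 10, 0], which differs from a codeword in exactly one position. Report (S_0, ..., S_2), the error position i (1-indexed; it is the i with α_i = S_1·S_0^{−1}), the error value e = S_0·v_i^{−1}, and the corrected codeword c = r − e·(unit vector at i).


S = (1, 4, 5), error at position 5, error magnitude e = 5, c = [8, 5, 7, 10, 6].

Step 1: column multipliers v_i = (∏_{j≠i}(α_i − α_j))^{−1} mod 11.
  i = 1 (α = 3): (3−10)(3−9)(3−2)(3−4) = (−7)·(−6)·1·(−1) = −42 ≡ 2, so v_1 = 2^{−1} = 6 (mod 11).
  i = 2 (α = 10): (10−3)(10−9)(10−2)(10−4) = 7·1·8·6 = 336 ≡ 6, so v_2 = 6^{−1} = 2 (mod 11).
  i = 3 (α = 9): (9−3)(9−10)(9−2)(9−4) = 6·(−1)·7·5 = −210 ≡ 10, so v_3 = 10^{−1} = 10 (mod 11).
  i = 4 (α = 2): (2−3)(2−10)(2−9)(2−4) = (−1)·(−8)·(−7)·(−2) = 112 ≡ 2, so v_4 = 2^{−1} = 6 (mod 11).
  i = 5 (α = 4): (4−3)(4−10)(4−9)(4−2) = 1·(−6)·(−5)·2 = 60 ≡ 5, so v_5 = 5^{−1} = 9 (mod 11).
  v = [6, 2, 10, 6, 9].
Step 2: syndromes of r = [8, 5, 7, 10, 0] (all sums mod 11).
  S_0 = Σ v_i r_i = 6·8 + 2·5 + 10·7 + 6·10 + 9·0 = 188 ≡ 1.
  S_1 = Σ v_i α_i r_i = 6·3·8 + 2·10·5 + 10·9·7 + 6·2·10 + 9·4·0 = 994 ≡ 4.
  α_i^2 mod 11 = [9, 1, 4, 4, 5].
  S_2 = Σ v_i α_i^2 r_i = 6·9·8 + 2·1·5 + 10·4·7 + 6·4·10 + 9·5·0 = 962 ≡ 5.
  S = (1, 4, 5) ≠ 0, so r is not a codeword (an error is present).
Step 3: locate the error. For a single error e at position i, S_ℓ = v_i·e·α_i^ℓ, so α_err = S_1/S_0.
  S_0^{−1} = 1^{−1} = 1 (mod 11), so α_err = 4·1 = 4 ≡ 4 = α_5. Error position i = 5.
  Consistency check: S_2/S_1 = 5·3 = 15 ≡ 4 = α_err ✓ (single-error assumption holds).
Step 4: error magnitude e = S_0/v_5 = S_0·∏_{j≠5}(α_5 − α_j) = 1·5 = 5 ≡ 5 (mod 11).
Step 5: correct position 5: c_5 = r_5 − e = 0 − 5 ≡ 6 (mod 11). Hence c = [8, 5, 7, 10, 6].
  Check: interpolating c through the α_i gives m(x) = 3 + 9·x (degree < 2) with m(α_i) = c_i for every i, so c is indeed a codeword.


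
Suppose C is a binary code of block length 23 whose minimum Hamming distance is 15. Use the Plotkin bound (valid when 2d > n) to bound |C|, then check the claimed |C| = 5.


Plotkin bound M ≤ 4; given |C| = 5 > bound (violated).

Check applicability: 2d = 30, n = 23.
2d − n = 7 > 0, so Plotkin applies.
Compute d/(2d−n) = 15/7 ≈ 2.1429.
⌊d/(2d−n)⌋ = 2.
Plotkin bound: M ≤ 2·2 = 4.
Given |C| = 5, check: VIOLATED.
This |C| is above the Plotkin bound, so no binary code with n = 23, d = 15 and 5 codewords exists.


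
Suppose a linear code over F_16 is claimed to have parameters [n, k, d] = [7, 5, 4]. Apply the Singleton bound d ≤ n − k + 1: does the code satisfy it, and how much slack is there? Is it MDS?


Singleton RHS = n − k + 1 = 3, slack = -1, bound violated (no such code; not MDS).

Singleton bound: d ≤ n − k + 1.
Here n = 7, k = 5, so n − k + 1 = 3.
Given d = 4, check d ≤ 3: NO.
Slack = (n − k + 1) − d = -1.
The slack is negative: d = 4 exceeds n − k + 1 = 3 by 1, so the Singleton bound is violated and no linear [7, 5, 4]_16 code can exist. In particular it is not MDS (MDS requires d = n − k + 1 exactly).
Description: the claimed parameters are [7, 5, 4]_16; such a code would be impossible (violates the Singleton bound).


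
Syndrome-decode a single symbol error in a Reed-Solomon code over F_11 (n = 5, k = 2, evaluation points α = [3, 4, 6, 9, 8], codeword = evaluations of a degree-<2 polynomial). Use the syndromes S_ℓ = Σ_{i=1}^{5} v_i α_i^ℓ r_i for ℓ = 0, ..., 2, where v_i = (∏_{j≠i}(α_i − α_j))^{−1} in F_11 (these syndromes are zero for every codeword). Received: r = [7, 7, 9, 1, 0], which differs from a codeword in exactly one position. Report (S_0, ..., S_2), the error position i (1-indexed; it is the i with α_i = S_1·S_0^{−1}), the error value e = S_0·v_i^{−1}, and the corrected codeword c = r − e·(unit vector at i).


S = (6, 7, 10), error at position 1, error magnitude e = 1, c = [6, 7, 9, 1, 0].

Step 1: column multipliers v_i = (∏_{j≠i}(α_i − α_j))^{−1} mod 11.
  i = 1 (α = 3): (3−4)(3−6)(3−9)(3−8) = (−1)·(−3)·(−6)·(−5) = 90 ≡ 2, so v_1 = 2^{−1} = 6 (mod 11).
  i = 2 (α = 4): (4−3)(4−6)(4−9)(4−8) = 1·(−2)·(−5)·(−4) = −40 ≡ 4, so v_2 = 4^{−1} = 3 (mod 11).
  i = 3 (α = 6): (6−3)(6−4)(6−9)(6−8) = 3·2·(−3)·(−2) = 36 ≡ 3, so v_3 = 3^{−1} = 4 (mod 11).
  i = 4 (α = 9): (9−3)(9−4)(9−6)(9−8) = 6·5·3·1 = 90 ≡ 2, so v_4 = 2^{−1} = 6 (mod 11).
  i = 5 (α = 8): (8−3)(8−4)(8−6)(8−9) = 5·4·2·(−1) = −40 ≡ 4, so v_5 = 4^{−1} = 3 (mod 11).
  v = [6, 3, 4, 6, 3].
Step 2: syndromes of r = [7, 7, 9, 1, 0] (all sums mod 11).
  S_0 = Σ v_i r_i = 6·7 + 3·7 + 4·9 + 6·1 + 3·0 = 105 ≡ 6.
  S_1 = Σ v_i α_i r_i = 6·3·7 + 3·4·7 + 4·6·9 + 6·9·1 + 3·8·0 = 480 ≡ 7.
  α_i^2 mod 11 = [9, 5, 3, 4, 9].
  S_2 = Σ v_i α_i^2 r_i = 6·9·7 + 3·5·7 + 4·3·9 + 6·4·1 + 3·9·0 = 615 ≡ 10.
  S = (6, 7, 10) ≠ 0, so r is not a codeword (an error is present).
Step 3: locate the error. For a single error e at position i, S_ℓ = v_i·e·α_i^ℓ, so α_err = S_1/S_0.
  S_0^{−1} = 6^{−1} = 2 (mod 11), so α_err = 7·2 = 14 ≡ 3 = α_1. Error position i = 1.
  Consistency check: S_2/S_1 = 10·8 = 80 ≡ 3 = α_err ✓ (single-error assumption holds).
Step 4: error magnitude e = S_0/v_1 = S_0·∏_{j≠1}(α_1 − α_j) = 6·2 = 12 ≡ 1 (mod 11).
Step 5: correct position 1: c_1 = r_1 − e = 7 − 1 ≡ 6 (mod 11). Hence c = [6, 7, 9, 1, 0].
  Check: interpolating c through the α_i gives m(x) = 3 + 1·x (degree < 2) with m(α_i) = c_i for every i, so c is indeed a codeword.


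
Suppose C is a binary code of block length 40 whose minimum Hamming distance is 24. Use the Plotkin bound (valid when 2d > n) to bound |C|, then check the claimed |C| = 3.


Plotkin bound M ≤ 6; given |C| = 3 ≤ bound (satisfied).

Check applicability: 2d = 48, n = 40.
2d − n = 8 > 0, so Plotkin applies.
Compute d/(2d−n) = 24/8 ≈ 3.0000.
⌊d/(2d−n)⌋ = 3.
Plotkin bound: M ≤ 2·3 = 6.
Given |C| = 3, check: satisfied.
This |C| is below the Plotkin bound.


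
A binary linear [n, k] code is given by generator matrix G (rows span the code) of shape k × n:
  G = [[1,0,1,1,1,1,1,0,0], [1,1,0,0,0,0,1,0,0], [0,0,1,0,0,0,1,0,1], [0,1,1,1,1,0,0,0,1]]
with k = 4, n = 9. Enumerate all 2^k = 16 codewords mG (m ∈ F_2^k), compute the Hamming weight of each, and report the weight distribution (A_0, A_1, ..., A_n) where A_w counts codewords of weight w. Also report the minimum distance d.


Weight distribution: A_0 = 1, A_2 = 1, A_3 = 4, A_4 = 3, A_5 = 4, A_6 = 3. Minimum distance d = 2.

Enumerate all 2^4 = 16 messages m ∈ F_2^4.
For each, compute codeword c = mG in F_2^9, then tally its weight.
  m = 0000 → c = 000000000, weight = 0.
  m = 1000 → c = 101111100, weight = 6.
  m = 0100 → c = 110000100, weight = 3.
  m = 1100 → c = 011111000, weight = 5.
  m = 0010 → c = 001000101, weight = 3.
  m = 1010 → c = 100111001, weight = 5.
  m = 0110 → c = 111000001, weight = 4.
  m = 1110 → c = 010111101, weight = 6.
  m = 0001 → c = 011110001, weight = 5.
  m = 1001 → c = 110001101, weight = 5.
  m = 0101 → c = 101110101, weight = 6.
  m = 1101 → c = 000001001, weight = 2.
  m = 0011 → c = 010110100, weight = 4.
  m = 1011 → c = 111001000, weight = 4.
  m = 0111 → c = 100110000, weight = 3.
  m = 1111 → c = 001001100, weight = 3.
Tally weights:
  weight 0: 1 codewords.
  weight 2: 1 codewords.
  weight 3: 4 codewords.
  weight 4: 3 codewords.
  weight 5: 4 codewords.
  weight 6: 3 codewords.
Minimum distance d = smallest w > 0 with A_w > 0 = 2.
Sanity: Σ A_w = 16 = 2^4 = 16 ✓.


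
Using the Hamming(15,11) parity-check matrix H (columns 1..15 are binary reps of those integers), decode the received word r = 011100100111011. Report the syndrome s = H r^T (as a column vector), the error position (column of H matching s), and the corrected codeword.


s = (1, 1, 1, 0)^T, error position = 14, corrected codeword c = 011100100111001

Compute s = H r^T mod 2 one row at a time:
  s_1 = 0 + 0 + 1 + 1 + 1 + 0 + 1 + 1 = 5 ≡ 1 (mod 2).
  s_2 = 1 + 0 + 0 + 1 + 1 + 0 + 1 + 1 = 5 ≡ 1 (mod 2).
  s_3 = 1 + 1 + 0 + 1 + 1 + 1 + 1 + 1 = 7 ≡ 1 (mod 2).
  s_4 = 0 + 1 + 0 + 1 + 0 + 1 + 0 + 1 = 4 ≡ 0 (mod 2).
s = (1, 1, 1, 0)^T — this equals column 14 of H (binary 1110), so error is at position 14.
Correct: flip bit 14 of r = 011100100111011 to get c = 011100100111001.


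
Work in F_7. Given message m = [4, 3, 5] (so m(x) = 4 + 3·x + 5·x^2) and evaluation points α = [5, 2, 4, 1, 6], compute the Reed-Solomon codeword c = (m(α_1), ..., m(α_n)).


c = [4, 2, 5, 5, 6]

Message polynomial: m(x) = 4 + 3·x + 5·x^2 (mod 7).
For each evaluation point α_i, compute m(α_i) mod 7:
  α_1 = 5: Horner steps 5 → 0 → 4, so m(5) = 4.
  α_2 = 2: Horner steps 5 → 6 → 2, so m(2) = 2.
  α_3 = 4: Horner steps 5 → 2 → 5, so m(4) = 5.
  α_4 = 1: Horner steps 5 → 1 → 5, so m(1) = 5.
  α_5 = 6: Horner steps 5 → 5 → 6, so m(6) = 6.
Codeword c = [4, 2, 5, 5, 6] ∈ F_7^5.


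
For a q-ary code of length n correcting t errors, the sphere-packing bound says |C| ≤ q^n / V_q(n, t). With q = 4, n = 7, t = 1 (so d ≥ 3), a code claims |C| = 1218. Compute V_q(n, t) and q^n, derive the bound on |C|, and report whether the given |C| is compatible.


V_q(n, t) = 22, q^n = 16384, Hamming bound = 744, |C| = 1218 > bound (violated).

Step 1: Compute V_q(n, t) = Σ_{j=0}^1 C(n, j) (q−1)^j.
  j = 0: C(7,0)·(3)^0 = 1·1 = 1.
  j = 1: C(7,1)·(3)^1 = 7·3 = 21.
  V_q(n, t) = 1 + 21 = 22.
Step 2: q^n = 4^7 = 16384.
Step 3: Hamming bound ⌊q^n / V_q(n,t)⌋ = ⌊16384/22⌋ = 744.
Step 4: Compare |C| = 1218 to 744: violated.
The claimed |C| lies above the Hamming bound, so no 4-ary code of length 7 with d ≥ 3 can have 1218 codewords.


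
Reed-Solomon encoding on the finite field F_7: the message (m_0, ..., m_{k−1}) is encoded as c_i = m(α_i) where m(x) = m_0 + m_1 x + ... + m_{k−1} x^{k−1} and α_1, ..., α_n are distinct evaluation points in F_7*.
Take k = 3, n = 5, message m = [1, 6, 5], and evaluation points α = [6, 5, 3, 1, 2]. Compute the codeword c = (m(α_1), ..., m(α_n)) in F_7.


c = [0, 2, 1, 5, 5]

Message polynomial: m(x) = 1 + 6·x + 5·x^2 (mod 7).
For each evaluation point α_i, compute m(α_i) mod 7:
  α_1 = 6: Horner steps 5 → 1 → 0, so m(6) = 0.
  α_2 = 5: Horner steps 5 → 3 → 2, so m(5) = 2.
  α_3 = 3: Horner steps 5 → 0 → 1, so m(3) = 1.
  α_4 = 1: Horner steps 5 → 4 → 5, so m(1) = 5.
  α_5 = 2: Horner steps 5 → 2 → 5, so m(2) = 5.
Codeword c = [0, 2, 1, 5, 5] ∈ F_7^5.


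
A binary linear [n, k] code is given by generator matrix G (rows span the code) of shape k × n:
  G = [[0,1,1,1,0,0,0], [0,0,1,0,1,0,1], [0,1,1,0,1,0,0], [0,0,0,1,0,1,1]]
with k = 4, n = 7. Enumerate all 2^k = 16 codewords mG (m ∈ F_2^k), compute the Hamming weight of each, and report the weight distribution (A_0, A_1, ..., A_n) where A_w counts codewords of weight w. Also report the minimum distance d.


Weight distribution: A_0 = 1, A_2 = 3, A_3 = 8, A_4 = 3, A_6 = 1. Minimum distance d = 2.

Enumerate all 2^4 = 16 messages m ∈ F_2^4.
For each, compute codeword c = mG in F_2^7, then tally its weight.
  m = 0000 → c = 0000000, weight = 0.
  m = 1000 → c = 0111000, weight = 3.
  m = 0100 → c = 0010101, weight = 3.
  m = 1100 → c = 0101101, weight = 4.
  m = 0010 → c = 0110100, weight = 3.
  m = 1010 → c = 0001100, weight = 2.
  m = 0110 → c = 0100001, weight = 2.
  m = 1110 → c = 0011001, weight = 3.
  m = 0001 → c = 0001011, weight = 3.
  m = 1001 → c = 0110011, weight = 4.
  m = 0101 → c = 0011110, weight = 4.
  m = 1101 → c = 0100110, weight = 3.
  m = 0011 → c = 0111111, weight = 6.
  m = 1011 → c = 0000111, weight = 3.
  m = 0111 → c = 0101010, weight = 3.
  m = 1111 → c = 0010010, weight = 2.
Tally weights:
  weight 0: 1 codewords.
  weight 2: 3 codewords.
  weight 3: 8 codewords.
  weight 4: 3 codewords.
  weight 6: 1 codewords.
Minimum distance d = smallest w > 0 with A_w > 0 = 2.
Sanity: Σ A_w = 16 = 2^4 = 16 ✓.


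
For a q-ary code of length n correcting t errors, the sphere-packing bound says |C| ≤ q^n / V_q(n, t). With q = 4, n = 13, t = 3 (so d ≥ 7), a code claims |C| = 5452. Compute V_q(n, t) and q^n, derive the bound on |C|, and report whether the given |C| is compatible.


V_q(n, t) = 8464, q^n = 67108864, Hamming bound = 7928, |C| = 5452 ≤ bound (satisfied).

Step 1: Compute V_q(n, t) = Σ_{j=0}^3 C(n, j) (q−1)^j.
  j = 0: C(13,0)·(3)^0 = 1·1 = 1.
  j = 1: C(13,1)·(3)^1 = 13·3 = 39.
  j = 2: C(13,2)·(3)^2 = 78·9 = 702.
  j = 3: C(13,3)·(3)^3 = 286·27 = 7722.
  V_q(n, t) = 1 + 39 + 702 + 7722 = 8464.
Step 2: q^n = 4^13 = 67108864.
Step 3: Hamming bound ⌊q^n / V_q(n,t)⌋ = ⌊67108864/8464⌋ = 7928.
Step 4: Compare |C| = 5452 to 7928: satisfied.
The claimed |C| lies below the Hamming bound.


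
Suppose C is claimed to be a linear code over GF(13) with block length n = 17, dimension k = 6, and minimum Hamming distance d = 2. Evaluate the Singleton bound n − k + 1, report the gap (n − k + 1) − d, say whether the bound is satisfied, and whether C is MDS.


Singleton RHS = n − k + 1 = 12, slack = 10, bound satisfied, not MDS.

Singleton bound: d ≤ n − k + 1.
Here n = 17, k = 6, so n − k + 1 = 12.
Given d = 2, check d ≤ 12: YES.
Slack = (n − k + 1) − d = 10.
The code is NOT MDS (slack = 10 > 0).
Description: the claimed parameters are [17, 6, 2]_13; such a code would be non-MDS.


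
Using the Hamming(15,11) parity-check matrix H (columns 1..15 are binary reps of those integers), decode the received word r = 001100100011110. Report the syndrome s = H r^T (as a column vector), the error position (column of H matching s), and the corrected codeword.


s = (0, 1, 0, 0)^T, error position = 4, corrected codeword c = 001000100011110

Compute s = H r^T mod 2 one row at a time:
  s_1 = 0 + 0 + 0 + 1 + 1 + 1 + 1 + 0 = 4 ≡ 0 (mod 2).
  s_2 = 1 + 0 + 0 + 1 + 1 + 1 + 1 + 0 = 5 ≡ 1 (mod 2).
  s_3 = 0 + 1 + 0 + 1 + 0 + 1 + 1 + 0 = 4 ≡ 0 (mod 2).
  s_4 = 0 + 1 + 0 + 1 + 0 + 1 + 1 + 0 = 4 ≡ 0 (mod 2).
s = (0, 1, 0, 0)^T — this equals column 4 of H (binary 0100), so error is at position 4.
Correct: flip bit 4 of r = 001100100011110 to get c = 001000100011110.


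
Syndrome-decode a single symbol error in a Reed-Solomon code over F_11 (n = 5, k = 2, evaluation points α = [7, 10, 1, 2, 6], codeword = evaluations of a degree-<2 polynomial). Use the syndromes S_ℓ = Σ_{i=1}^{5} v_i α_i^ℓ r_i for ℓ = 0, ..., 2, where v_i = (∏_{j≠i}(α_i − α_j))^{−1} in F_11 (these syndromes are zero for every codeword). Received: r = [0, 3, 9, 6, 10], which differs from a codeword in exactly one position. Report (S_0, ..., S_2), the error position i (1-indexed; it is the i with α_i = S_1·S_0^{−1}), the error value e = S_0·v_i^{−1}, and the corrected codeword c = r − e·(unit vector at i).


S = (8, 8, 8), error at position 3, error magnitude e = 4, c = [0, 3, 5, 6, 10].

Step 1: column multipliers v_i = (∏_{j≠i}(α_i − α_j))^{−1} mod 11.
  i = 1 (α = 7): (7−10)(7−1)(7−2)(7−6) = (−3)·6·5·1 = −90 ≡ 9, so v_1 = 9^{−1} = 5 (mod 11).
  i = 2 (α = 10): (10−7)(10−1)(10−2)(10−6) = 3·9·8·4 = 864 ≡ 6, so v_2 = 6^{−1} = 2 (mod 11).
  i = 3 (α = 1): (1−7)(1−10)(1−2)(1−6) = (−6)·(−9)·(−1)·(−5) = 270 ≡ 6, so v_3 = 6^{−1} = 2 (mod 11).
  i = 4 (α = 2): (2−7)(2−10)(2−1)(2−6) = (−5)·(−8)·1·(−4) = −160 ≡ 5, so v_4 = 5^{−1} = 9 (mod 11).
  i = 5 (α = 6): (6−7)(6−10)(6−1)(6−2) = (−1)·(−4)·5·4 = 80 ≡ 3, so v_5 = 3^{−1} = 4 (mod 11).
  v = [5, 2, 2, 9, 4].
Step 2: syndromes of r = [0, 3, 9, 6, 10] (all sums mod 11).
  S_0 = Σ v_i r_i = 5·0 + 2·3 + 2·9 + 9·6 + 4·10 = 118 ≡ 8.
  S_1 = Σ v_i α_i r_i = 5·7·0 + 2·10·3 + 2·1·9 + 9·2·6 + 4·6·10 = 426 ≡ 8.
  α_i^2 mod 11 = [5, 1, 1, 4, 3].
  S_2 = Σ v_i α_i^2 r_i = 5·5·0 + 2·1·3 + 2·1·9 + 9·4·6 + 4·3·10 = 360 ≡ 8.
  S = (8, 8, 8) ≠ 0, so r is not a codeword (an error is present).
Step 3: locate the error. For a single error e at position i, S_ℓ = v_i·e·α_i^ℓ, so α_err = S_1/S_0.
  S_0^{−1} = 8^{−1} = 7 (mod 11), so α_err = 8·7 = 56 ≡ 1 = α_3. Error position i = 3.
  Consistency check: S_2/S_1 = 8·7 = 56 ≡ 1 = α_err ✓ (single-error assumption holds).
Step 4: error magnitude e = S_0/v_3 = S_0·∏_{j≠3}(α_3 − α_j) = 8·6 = 48 ≡ 4 (mod 11).
Step 5: correct position 3: c_3 = r_3 − e = 9 − 4 ≡ 5 (mod 11). Hence c = [0, 3, 5, 6, 10].
  Check: interpolating c through the α_i gives m(x) = 4 + 1·x (degree < 2) with m(α_i) = c_i for every i, so c is indeed a codeword.


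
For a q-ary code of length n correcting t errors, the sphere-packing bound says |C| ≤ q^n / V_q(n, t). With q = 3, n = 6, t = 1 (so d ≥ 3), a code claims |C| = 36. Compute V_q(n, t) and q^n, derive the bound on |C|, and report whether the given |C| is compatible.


V_q(n, t) = 13, q^n = 729, Hamming bound = 56, |C| = 36 ≤ bound (satisfied).

Step 1: Compute V_q(n, t) = Σ_{j=0}^1 C(n, j) (q−1)^j.
  j = 0: C(6,0)·(2)^0 = 1·1 = 1.
  j = 1: C(6,1)·(2)^1 = 6·2 = 12.
  V_q(n, t) = 1 + 12 = 13.
Step 2: q^n = 3^6 = 729.
Step 3: Hamming bound ⌊q^n / V_q(n,t)⌋ = ⌊729/13⌋ = 56.
Step 4: Compare |C| = 36 to 56: satisfied.
The claimed |C| lies below the Hamming bound.


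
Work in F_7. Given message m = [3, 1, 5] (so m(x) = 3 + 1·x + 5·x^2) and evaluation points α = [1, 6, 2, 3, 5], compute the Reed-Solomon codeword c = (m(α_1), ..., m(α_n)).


c = [2, 0, 4, 2, 0]

Message polynomial: m(x) = 3 + 1·x + 5·x^2 (mod 7).
For each evaluation point α_i, compute m(α_i) mod 7:
  α_1 = 1: Horner steps 5 → 6 → 2, so m(1) = 2.
  α_2 = 6: Horner steps 5 → 3 → 0, so m(6) = 0.
  α_3 = 2: Horner steps 5 → 4 → 4, so m(2) = 4.
  α_4 = 3: Horner steps 5 → 2 → 2, so m(3) = 2.
  α_5 = 5: Horner steps 5 → 5 → 0, so m(5) = 0.
Codeword c = [2, 0, 4, 2, 0] ∈ F_7^5.


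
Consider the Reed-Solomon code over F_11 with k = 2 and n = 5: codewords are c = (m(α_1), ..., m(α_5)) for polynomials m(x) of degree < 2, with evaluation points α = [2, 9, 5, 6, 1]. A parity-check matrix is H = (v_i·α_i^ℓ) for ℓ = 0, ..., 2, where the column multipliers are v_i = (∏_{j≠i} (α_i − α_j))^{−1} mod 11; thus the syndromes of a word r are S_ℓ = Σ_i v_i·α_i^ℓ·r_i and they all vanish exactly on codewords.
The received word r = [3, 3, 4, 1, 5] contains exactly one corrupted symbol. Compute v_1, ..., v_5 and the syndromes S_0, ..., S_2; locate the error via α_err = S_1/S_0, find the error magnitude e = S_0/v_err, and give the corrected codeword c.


S = (3, 6, 1), error at position 1, error magnitude e = 1, c = [2, 3, 4, 1, 5].

Step 1: column multipliers v_i = (∏_{j≠i}(α_i − α_j))^{−1} mod 11.
  i = 1 (α = 2): (2−9)(2−5)(2−6)(2−1) = (−7)·(−3)·(−4)·1 = −84 ≡ 4, so v_1 = 4^{−1} = 3 (mod 11).
  i = 2 (α = 9): (9−2)(9−5)(9−6)(9−1) = 7·4·3·8 = 672 ≡ 1, so v_2 = 1^{−1} = 1 (mod 11).
  i = 3 (α = 5): (5−2)(5−9)(5−6)(5−1) = 3·(−4)·(−1)·4 = 48 ≡ 4, so v_3 = 4^{−1} = 3 (mod 11).
  i = 4 (α = 6): (6−2)(6−9)(6−5)(6−1) = 4·(−3)·1·5 = −60 ≡ 6, so v_4 = 6^{−1} = 2 (mod 11).
  i = 5 (α = 1): (1−2)(1−9)(1−5)(1−6) = (−1)·(−8)·(−4)·(−5) = 160 ≡ 6, so v_5 = 6^{−1} = 2 (mod 11).
  v = [3, 1, 3, 2, 2].
Step 2: syndromes of r = [3, 3, 4, 1, 5] (all sums mod 11).
  S_0 = Σ v_i r_i = 3·3 + 1·3 + 3·4 + 2·1 + 2·5 = 36 ≡ 3.
  S_1 = Σ v_i α_i r_i = 3·2·3 + 1·9·3 + 3·5·4 + 2·6·1 + 2·1·5 = 127 ≡ 6.
  α_i^2 mod 11 = [4, 4, 3, 3, 1].
  S_2 = Σ v_i α_i^2 r_i = 3·4·3 + 1·4·3 + 3·3·4 + 2·3·1 + 2·1·5 = 100 ≡ 1.
  S = (3, 6, 1) ≠ 0, so r is not a codeword (an error is present).
Step 3: locate the error. For a single error e at position i, S_ℓ = v_i·e·α_i^ℓ, so α_err = S_1/S_0.
  S_0^{−1} = 3^{−1} = 4 (mod 11), so α_err = 6·4 = 24 ≡ 2 = α_1. Error position i = 1.
  Consistency check: S_2/S_1 = 1·2 = 2 ≡ 2 = α_err ✓ (single-error assumption holds).
Step 4: error magnitude e = S_0/v_1 = S_0·∏_{j≠1}(α_1 − α_j) = 3·4 = 12 ≡ 1 (mod 11).
Step 5: correct position 1: c_1 = r_1 − e = 3 − 1 ≡ 2 (mod 11). Hence c = [2, 3, 4, 1, 5].
  Check: interpolating c through the α_i gives m(x) = 8 + 8·x (degree < 2) with m(α_i) = c_i for every i, so c is indeed a codeword.


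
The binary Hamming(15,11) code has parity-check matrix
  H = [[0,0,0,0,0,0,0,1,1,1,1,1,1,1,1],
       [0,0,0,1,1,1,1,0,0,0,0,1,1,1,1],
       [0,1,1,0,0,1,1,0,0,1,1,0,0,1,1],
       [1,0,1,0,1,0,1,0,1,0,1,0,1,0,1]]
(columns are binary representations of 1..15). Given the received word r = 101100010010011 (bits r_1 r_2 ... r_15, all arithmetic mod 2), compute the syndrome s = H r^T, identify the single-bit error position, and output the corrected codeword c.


s = (0, 1, 0, 0)^T, error position = 4, corrected codeword c = 101000010010011

Compute s = H r^T mod 2 one row at a time:
  s_1 = 1 + 0 + 0 + 1 + 0 + 0 + 1 + 1 = 4 ≡ 0 (mod 2).
  s_2 = 1 + 0 + 0 + 0 + 0 + 0 + 1 + 1 = 3 ≡ 1 (mod 2).
  s_3 = 0 + 1 + 0 + 0 + 0 + 1 + 1 + 1 = 4 ≡ 0 (mod 2).
  s_4 = 1 + 1 + 0 + 0 + 0 + 1 + 0 + 1 = 4 ≡ 0 (mod 2).
s = (0, 1, 0, 0)^T — this equals column 4 of H (binary 0100), so error is at position 4.
Correct: flip bit 4 of r = 101100010010011 to get c = 101000010010011.


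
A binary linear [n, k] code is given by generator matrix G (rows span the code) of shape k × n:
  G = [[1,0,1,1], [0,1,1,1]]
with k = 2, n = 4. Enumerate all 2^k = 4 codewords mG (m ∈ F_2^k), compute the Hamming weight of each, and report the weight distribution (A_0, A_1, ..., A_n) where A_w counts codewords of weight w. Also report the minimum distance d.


Weight distribution: A_0 = 1, A_2 = 1, A_3 = 2. Minimum distance d = 2.

Enumerate all 2^2 = 4 messages m ∈ F_2^2.
For each, compute codeword c = mG in F_2^4, then tally its weight.
  m = 00 → c = 0000, weight = 0.
  m = 10 → c = 1011, weight = 3.
  m = 01 → c = 0111, weight = 3.
  m = 11 → c = 1100, weight = 2.
Tally weights:
  weight 0: 1 codewords.
  weight 2: 1 codewords.
  weight 3: 2 codewords.
Minimum distance d = smallest w > 0 with A_w > 0 = 2.
Sanity: Σ A_w = 4 = 2^2 = 4 ✓.


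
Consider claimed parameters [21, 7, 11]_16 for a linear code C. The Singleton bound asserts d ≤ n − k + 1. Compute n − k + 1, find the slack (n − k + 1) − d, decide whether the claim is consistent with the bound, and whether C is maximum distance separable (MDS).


Singleton RHS = n − k + 1 = 15, slack = 4, bound satisfied, not MDS.

Singleton bound: d ≤ n − k + 1.
Here n = 21, k = 7, so n − k + 1 = 15.
Given d = 11, check d ≤ 15: YES.
Slack = (n − k + 1) − d = 4.
The code is NOT MDS (slack = 4 > 0).
Description: the claimed parameters are [21, 7, 11]_16; such a code would be non-MDS.


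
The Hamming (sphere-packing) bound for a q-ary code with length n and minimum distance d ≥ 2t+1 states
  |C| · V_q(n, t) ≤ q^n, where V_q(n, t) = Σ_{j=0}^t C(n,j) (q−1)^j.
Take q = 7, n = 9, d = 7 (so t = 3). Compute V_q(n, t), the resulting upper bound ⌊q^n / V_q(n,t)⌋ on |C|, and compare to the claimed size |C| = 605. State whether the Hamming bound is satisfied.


V_q(n, t) = 19495, q^n = 40353607, Hamming bound = 2069, |C| = 605 ≤ bound (satisfied).

Step 1: Compute V_q(n, t) = Σ_{j=0}^3 C(n, j) (q−1)^j.
  j = 0: C(9,0)·(6)^0 = 1·1 = 1.
  j = 1: C(9,1)·(6)^1 = 9·6 = 54.
  j = 2: C(9,2)·(6)^2 = 36·36 = 1296.
  j = 3: C(9,3)·(6)^3 = 84·216 = 18144.
  V_q(n, t) = 1 + 54 + 1296 + 18144 = 19495.
Step 2: q^n = 7^9 = 40353607.
Step 3: Hamming bound ⌊q^n / V_q(n,t)⌋ = ⌊40353607/19495⌋ = 2069.
Step 4: Compare |C| = 605 to 2069: satisfied.
The claimed |C| lies below the Hamming bound.


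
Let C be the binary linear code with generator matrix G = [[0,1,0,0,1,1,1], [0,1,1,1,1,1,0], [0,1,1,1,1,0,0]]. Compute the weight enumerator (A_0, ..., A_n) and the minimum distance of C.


Weight distribution: A_0 = 1, A_1 = 1, A_3 = 2, A_4 = 3, A_5 = 1. Minimum distance d = 1.

Enumerate all 2^3 = 8 messages m ∈ F_2^3.
For each, compute codeword c = mG in F_2^7, then tally its weight.
  m = 000 → c = 0000000, weight = 0.
  m = 100 → c = 0100111, weight = 4.
  m = 010 → c = 0111110, weight = 5.
  m = 110 → c = 0011001, weight = 3.
  m = 001 → c = 0111100, weight = 4.
  m = 101 → c = 0011011, weight = 4.
  m = 011 → c = 0000010, weight = 1.
  m = 111 → c = 0100101, weight = 3.
Tally weights:
  weight 0: 1 codewords.
  weight 1: 1 codewords.
  weight 3: 2 codewords.
  weight 4: 3 codewords.
  weight 5: 1 codewords.
Minimum distance d = smallest w > 0 with A_w > 0 = 1.
Sanity: Σ A_w = 8 = 2^3 = 8 ✓.


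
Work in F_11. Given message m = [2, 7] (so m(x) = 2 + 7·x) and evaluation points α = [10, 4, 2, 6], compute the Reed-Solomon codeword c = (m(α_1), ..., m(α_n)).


c = [6, 8, 5, 0]

Message polynomial: m(x) = 2 + 7·x (mod 11).
For each evaluation point α_i, compute m(α_i) mod 11:
  α_1 = 10: Horner steps 7 → 6, so m(10) = 6.
  α_2 = 4: Horner steps 7 → 8, so m(4) = 8.
  α_3 = 2: Horner steps 7 → 5, so m(2) = 5.
  α_4 = 6: Horner steps 7 → 0, so m(6) = 0.
Codeword c = [6, 8, 5, 0] ∈ F_11^4.


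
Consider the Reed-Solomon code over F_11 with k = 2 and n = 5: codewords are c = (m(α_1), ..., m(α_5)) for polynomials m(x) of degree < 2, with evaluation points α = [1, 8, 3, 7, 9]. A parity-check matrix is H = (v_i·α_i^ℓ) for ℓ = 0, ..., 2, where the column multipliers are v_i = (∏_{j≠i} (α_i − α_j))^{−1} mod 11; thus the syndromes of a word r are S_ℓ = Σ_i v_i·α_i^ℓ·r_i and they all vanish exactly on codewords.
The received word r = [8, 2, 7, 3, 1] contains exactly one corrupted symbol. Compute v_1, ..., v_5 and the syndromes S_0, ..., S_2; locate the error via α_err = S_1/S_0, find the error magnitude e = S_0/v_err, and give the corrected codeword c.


S = (10, 10, 10), error at position 1, error magnitude e = 10, c = [9, 2, 7, 3, 1].

Step 1: column multipliers v_i = (∏_{j≠i}(α_i − α_j))^{−1} mod 11.
  i = 1 (α = 1): (1−8)(1−3)(1−7)(1−9) = (−7)·(−2)·(−6)·(−8) = 672 ≡ 1, so v_1 = 1^{−1} = 1 (mod 11).
  i = 2 (α = 8): (8−1)(8−3)(8−7)(8−9) = 7·5·1·(−1) = −35 ≡ 9, so v_2 = 9^{−1} = 5 (mod 11).
  i = 3 (α = 3): (3−1)(3−8)(3−7)(3−9) = 2·(−5)·(−4)·(−6) = −240 ≡ 2, so v_3 = 2^{−1} = 6 (mod 11).
  i = 4 (α = 7): (7−1)(7−8)(7−3)(7−9) = 6·(−1)·4·(−2) = 48 ≡ 4, so v_4 = 4^{−1} = 3 (mod 11).
  i = 5 (α = 9): (9−1)(9−8)(9−3)(9−7) = 8·1·6·2 = 96 ≡ 8, so v_5 = 8^{−1} = 7 (mod 11).
  v = [1, 5, 6, 3, 7].
Step 2: syndromes of r = [8, 2, 7, 3, 1] (all sums mod 11).
  S_0 = Σ v_i r_i = 1·8 + 5·2 + 6·7 + 3·3 + 7·1 = 76 ≡ 10.
  S_1 = Σ v_i α_i r_i = 1·1·8 + 5·8·2 + 6·3·7 + 3·7·3 + 7·9·1 = 340 ≡ 10.
  α_i^2 mod 11 = [1, 9, 9, 5, 4].
  S_2 = Σ v_i α_i^2 r_i = 1·1·8 + 5·9·2 + 6·9·7 + 3·5·3 + 7·4·1 = 549 ≡ 10.
  S = (10, 10, 10) ≠ 0, so r is not a codeword (an error is present).
Step 3: locate the error. For a single error e at position i, S_ℓ = v_i·e·α_i^ℓ, so α_err = S_1/S_0.
  S_0^{−1} = 10^{−1} = 10 (mod 11), so α_err = 10·10 = 100 ≡ 1 = α_1. Error position i = 1.
  Consistency check: S_2/S_1 = 10·10 = 100 ≡ 1 = α_err ✓ (single-error assumption holds).
Step 4: error magnitude e = S_0/v_1 = S_0·∏_{j≠1}(α_1 − α_j) = 10·1 = 10 ≡ 10 (mod 11).
Step 5: correct position 1: c_1 = r_1 − e = 8 − 10 ≡ 9 (mod 11). Hence c = [9, 2, 7, 3, 1].
  Check: interpolating c through the α_i gives m(x) = 10 + 10·x (degree < 2) with m(α_i) = c_i for every i, so c is indeed a codeword.


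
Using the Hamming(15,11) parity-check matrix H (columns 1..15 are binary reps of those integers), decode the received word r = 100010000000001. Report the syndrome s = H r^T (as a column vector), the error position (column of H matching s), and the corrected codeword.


s = (1, 0, 1, 1)^T, error position = 11, corrected codeword c = 100010000010001

Compute s = H r^T mod 2 one row at a time:
  s_1 = 0 + 0 + 0 + 0 + 0 + 0 + 0 + 1 = 1 ≡ 1 (mod 2).
  s_2 = 0 + 1 + 0 + 0 + 0 + 0 + 0 + 1 = 2 ≡ 0 (mod 2).
  s_3 = 0 + 0 + 0 + 0 + 0 + 0 + 0 + 1 = 1 ≡ 1 (mod 2).
  s_4 = 1 + 0 + 1 + 0 + 0 + 0 + 0 + 1 = 3 ≡ 1 (mod 2).
s = (1, 0, 1, 1)^T — this equals column 11 of H (binary 1011), so error is at position 11.
Correct: flip bit 11 of r = 100010000000001 to get c = 100010000010001.


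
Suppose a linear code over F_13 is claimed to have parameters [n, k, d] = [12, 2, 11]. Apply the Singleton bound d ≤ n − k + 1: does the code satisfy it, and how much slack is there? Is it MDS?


Singleton RHS = n − k + 1 = 11, slack = 0, bound satisfied, MDS.

Singleton bound: d ≤ n − k + 1.
Here n = 12, k = 2, so n − k + 1 = 11.
Given d = 11, check d ≤ 11: YES.
Slack = (n − k + 1) − d = 0.
The code is MDS (slack = 0).
Description: the claimed parameters are [12, 2, 11]_13; such a code would be MDS (meets Singleton bound).


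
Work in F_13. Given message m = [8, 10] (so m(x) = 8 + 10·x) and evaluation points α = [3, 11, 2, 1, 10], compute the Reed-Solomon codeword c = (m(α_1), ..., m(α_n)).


c = [12, 1, 2, 5, 4]

Message polynomial: m(x) = 8 + 10·x (mod 13).
For each evaluation point α_i, compute m(α_i) mod 13:
  α_1 = 3: Horner steps 10 → 12, so m(3) = 12.
  α_2 = 11: Horner steps 10 → 1, so m(11) = 1.
  α_3 = 2: Horner steps 10 → 2, so m(2) = 2.
  α_4 = 1: Horner steps 10 → 5, so m(1) = 5.
  α_5 = 10: Horner steps 10 → 4, so m(10) = 4.
Codeword c = [12, 1, 2, 5, 4] ∈ F_13^5.
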